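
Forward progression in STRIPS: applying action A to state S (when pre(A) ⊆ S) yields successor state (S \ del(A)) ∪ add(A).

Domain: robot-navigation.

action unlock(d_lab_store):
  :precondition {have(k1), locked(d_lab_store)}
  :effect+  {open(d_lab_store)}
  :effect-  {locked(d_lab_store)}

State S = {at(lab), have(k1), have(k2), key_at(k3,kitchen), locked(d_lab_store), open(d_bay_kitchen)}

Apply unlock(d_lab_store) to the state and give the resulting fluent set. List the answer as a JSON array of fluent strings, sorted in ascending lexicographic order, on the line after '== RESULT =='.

Progress:
  pre ⊆ S: {have(k1), locked(d_lab_store)} ⊆ S  — applicable
  S \ del = {at(lab), have(k1), have(k2), key_at(k3,kitchen), open(d_bay_kitchen)}
  ∪ add   = {at(lab), have(k1), have(k2), key_at(k3,kitchen), open(d_bay_kitchen), open(d_lab_store)}

== RESULT ==
["at(lab)", "have(k1)", "have(k2)", "key_at(k3,kitchen)", "open(d_bay_kitchen)", "open(d_lab_store)"]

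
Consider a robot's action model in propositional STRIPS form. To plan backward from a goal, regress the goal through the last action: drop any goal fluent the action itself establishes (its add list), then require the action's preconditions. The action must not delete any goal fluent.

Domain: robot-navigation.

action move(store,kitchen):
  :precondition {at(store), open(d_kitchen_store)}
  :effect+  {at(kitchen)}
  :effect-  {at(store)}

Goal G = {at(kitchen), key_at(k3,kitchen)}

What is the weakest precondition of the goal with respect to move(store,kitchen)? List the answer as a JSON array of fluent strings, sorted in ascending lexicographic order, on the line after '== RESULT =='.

Regress:
  G ∩ del = {}  (empty — regression defined)
  G \ add = {at(kitchen), key_at(k3,kitchen)} \ {at(kitchen)} = {key_at(k3,kitchen)}
  ∪ pre   = {key_at(k3,kitchen)} ∪ {at(store), open(d_kitchen_store)}
          = {at(store), key_at(k3,kitchen), open(d_kitchen_store)}

== RESULT ==
["at(store)", "key_at(k3,kitchen)", "open(d_kitchen_store)"]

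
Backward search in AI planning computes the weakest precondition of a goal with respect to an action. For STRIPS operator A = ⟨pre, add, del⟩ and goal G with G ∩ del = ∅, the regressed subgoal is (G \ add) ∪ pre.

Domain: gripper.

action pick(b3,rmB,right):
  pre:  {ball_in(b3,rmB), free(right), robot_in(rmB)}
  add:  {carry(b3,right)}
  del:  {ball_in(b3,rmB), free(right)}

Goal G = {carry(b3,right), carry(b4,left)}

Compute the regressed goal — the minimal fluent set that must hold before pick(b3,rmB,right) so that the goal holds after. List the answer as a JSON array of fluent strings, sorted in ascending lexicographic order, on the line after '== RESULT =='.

Regress:
  G ∩ del = {}  (empty — regression defined)
  G \ add = {carry(b3,right), carry(b4,left)} \ {carry(b3,right)} = {carry(b4,left)}
  ∪ pre   = {carry(b4,left)} ∪ {ball_in(b3,rmB), free(right), robot_in(rmB)}
          = {ball_in(b3,rmB), carry(b4,left), free(right), robot_in(rmB)}

== RESULT ==
["ball_in(b3,rmB)", "carry(b4,left)", "free(right)", "robot_in(rmB)"]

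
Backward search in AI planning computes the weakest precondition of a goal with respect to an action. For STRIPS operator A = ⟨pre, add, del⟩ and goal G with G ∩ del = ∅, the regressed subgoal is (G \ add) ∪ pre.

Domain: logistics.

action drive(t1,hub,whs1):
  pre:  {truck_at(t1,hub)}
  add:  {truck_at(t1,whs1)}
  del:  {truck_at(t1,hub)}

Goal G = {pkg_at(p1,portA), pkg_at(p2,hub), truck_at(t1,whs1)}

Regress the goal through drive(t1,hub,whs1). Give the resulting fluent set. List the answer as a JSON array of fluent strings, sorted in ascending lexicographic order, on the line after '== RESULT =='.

Compute (G \ add) ∪ pre:
  G ∩ del = {}  (empty — regression defined)
  G \ add = {pkg_at(p1,portA), pkg_at(p2,hub), truck_at(t1,whs1)} \ {truck_at(t1,whs1)} = {pkg_at(p1,portA), pkg_at(p2,hub)}
  ∪ pre   = {pkg_at(p1,portA), pkg_at(p2,hub)} ∪ {truck_at(t1,hub)}
          = {pkg_at(p1,portA), pkg_at(p2,hub), truck_at(t1,hub)}

== RESULT ==
["pkg_at(p1,portA)", "pkg_at(p2,hub)", "truck_at(t1,hub)"]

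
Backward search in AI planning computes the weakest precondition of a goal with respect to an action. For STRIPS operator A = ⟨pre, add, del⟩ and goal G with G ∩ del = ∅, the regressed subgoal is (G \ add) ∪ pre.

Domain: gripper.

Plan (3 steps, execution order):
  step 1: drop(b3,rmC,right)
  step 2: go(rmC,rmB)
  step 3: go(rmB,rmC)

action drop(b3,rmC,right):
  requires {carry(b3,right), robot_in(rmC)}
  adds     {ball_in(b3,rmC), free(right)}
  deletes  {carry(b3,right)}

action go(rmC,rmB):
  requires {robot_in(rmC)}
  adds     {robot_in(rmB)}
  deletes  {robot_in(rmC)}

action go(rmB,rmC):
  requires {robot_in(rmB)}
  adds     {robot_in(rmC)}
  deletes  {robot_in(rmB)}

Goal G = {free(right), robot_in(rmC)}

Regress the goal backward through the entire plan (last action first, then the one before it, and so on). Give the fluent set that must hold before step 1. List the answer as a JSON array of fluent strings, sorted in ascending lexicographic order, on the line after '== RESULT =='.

Work backward from the goal:
  through step 3 (go(rmB,rmC)): drop {robot_in(rmC)}, keep {free(right)}, require {robot_in(rmB)}
    → {free(right), robot_in(rmB)}
  through step 2 (go(rmC,rmB)): drop {robot_in(rmB)}, keep {free(right)}, require {robot_in(rmC)}
    → {free(right), robot_in(rmC)}
  through step 1 (drop(b3,rmC,right)): drop {free(right)}, keep {robot_in(rmC)}, require {carry(b3,right), robot_in(rmC)}
    → {carry(b3,right), robot_in(rmC)}

== RESULT ==
["carry(b3,right)", "robot_in(rmC)"]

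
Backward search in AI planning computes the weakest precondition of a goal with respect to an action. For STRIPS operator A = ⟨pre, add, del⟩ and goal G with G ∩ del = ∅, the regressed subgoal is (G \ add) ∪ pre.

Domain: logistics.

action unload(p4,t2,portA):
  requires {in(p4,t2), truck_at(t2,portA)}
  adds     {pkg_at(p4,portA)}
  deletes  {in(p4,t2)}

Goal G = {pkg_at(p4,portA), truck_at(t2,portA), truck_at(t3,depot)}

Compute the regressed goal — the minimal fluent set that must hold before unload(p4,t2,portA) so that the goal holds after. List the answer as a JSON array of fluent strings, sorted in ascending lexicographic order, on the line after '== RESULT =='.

Compute (G \ add) ∪ pre:
  G ∩ del = {}  (empty — regression defined)
  G \ add = {pkg_at(p4,portA), truck_at(t2,portA), truck_at(t3,depot)} \ {pkg_at(p4,portA)} = {truck_at(t2,portA), truck_at(t3,depot)}
  ∪ pre   = {truck_at(t2,portA), truck_at(t3,depot)} ∪ {in(p4,t2), truck_at(t2,portA)}
          = {in(p4,t2), truck_at(t2,portA), truck_at(t3,depot)}

== RESULT ==
["in(p4,t2)", "truck_at(t2,portA)", "truck_at(t3,depot)"]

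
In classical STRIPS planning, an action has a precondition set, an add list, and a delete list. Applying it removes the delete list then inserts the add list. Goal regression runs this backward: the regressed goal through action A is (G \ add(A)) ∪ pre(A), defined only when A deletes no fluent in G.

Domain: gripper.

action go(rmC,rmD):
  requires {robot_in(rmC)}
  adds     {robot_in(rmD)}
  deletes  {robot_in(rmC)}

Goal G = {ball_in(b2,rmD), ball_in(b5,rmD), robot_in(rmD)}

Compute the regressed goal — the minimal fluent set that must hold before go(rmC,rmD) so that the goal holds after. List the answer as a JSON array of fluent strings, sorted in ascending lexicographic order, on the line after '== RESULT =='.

Regress:
  G ∩ del = {}  (empty — regression defined)
  G \ add = {ball_in(b2,rmD), ball_in(b5,rmD), robot_in(rmD)} \ {robot_in(rmD)} = {ball_in(b2,rmD), ball_in(b5,rmD)}
  ∪ pre   = {ball_in(b2,rmD), ball_in(b5,rmD)} ∪ {robot_in(rmC)}
          = {ball_in(b2,rmD), ball_in(b5,rmD), robot_in(rmC)}

== RESULT ==
["ball_in(b2,rmD)", "ball_in(b5,rmD)", "robot_in(rmC)"]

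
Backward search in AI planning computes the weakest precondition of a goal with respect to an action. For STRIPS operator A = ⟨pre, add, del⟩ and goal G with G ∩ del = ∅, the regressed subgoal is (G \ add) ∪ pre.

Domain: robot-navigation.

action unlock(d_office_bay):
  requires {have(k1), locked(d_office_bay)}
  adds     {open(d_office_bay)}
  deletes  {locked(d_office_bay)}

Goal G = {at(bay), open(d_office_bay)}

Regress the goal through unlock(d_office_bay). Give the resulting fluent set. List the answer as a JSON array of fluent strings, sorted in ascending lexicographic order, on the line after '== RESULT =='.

Regress:
  G ∩ del = {}  (empty — regression defined)
  G \ add = {at(bay), open(d_office_bay)} \ {open(d_office_bay)} = {at(bay)}
  ∪ pre   = {at(bay)} ∪ {have(k1), locked(d_office_bay)}
          = {at(bay), have(k1), locked(d_office_bay)}

== RESULT ==
["at(bay)", "have(k1)", "locked(d_office_bay)"]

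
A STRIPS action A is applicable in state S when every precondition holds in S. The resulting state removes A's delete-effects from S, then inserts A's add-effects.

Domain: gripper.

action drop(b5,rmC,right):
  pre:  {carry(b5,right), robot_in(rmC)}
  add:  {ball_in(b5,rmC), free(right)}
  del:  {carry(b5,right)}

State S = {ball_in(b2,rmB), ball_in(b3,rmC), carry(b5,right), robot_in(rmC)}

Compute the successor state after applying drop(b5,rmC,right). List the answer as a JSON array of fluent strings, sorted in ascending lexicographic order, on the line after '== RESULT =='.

Compute (S \ del) ∪ add:
  pre ⊆ S: {carry(b5,right), robot_in(rmC)} ⊆ S  — applicable
  S \ del = {ball_in(b2,rmB), ball_in(b3,rmC), robot_in(rmC)}
  ∪ add   = {ball_in(b2,rmB), ball_in(b3,rmC), ball_in(b5,rmC), free(right), robot_in(rmC)}

== RESULT ==
["ball_in(b2,rmB)", "ball_in(b3,rmC)", "ball_in(b5,rmC)", "free(right)", "robot_in(rmC)"]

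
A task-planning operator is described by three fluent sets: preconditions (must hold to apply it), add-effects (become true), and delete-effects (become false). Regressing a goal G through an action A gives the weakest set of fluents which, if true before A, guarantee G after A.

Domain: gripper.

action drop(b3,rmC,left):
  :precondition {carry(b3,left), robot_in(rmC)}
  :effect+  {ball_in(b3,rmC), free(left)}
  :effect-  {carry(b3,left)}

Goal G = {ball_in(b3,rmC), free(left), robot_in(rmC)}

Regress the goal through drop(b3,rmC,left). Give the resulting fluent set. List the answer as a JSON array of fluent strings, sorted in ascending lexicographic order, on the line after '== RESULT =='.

Compute (G \ add) ∪ pre:
  G ∩ del = {}  (empty — regression defined)
  G \ add = {ball_in(b3,rmC), free(left), robot_in(rmC)} \ {ball_in(b3,rmC), free(left)} = {robot_in(rmC)}
  ∪ pre   = {robot_in(rmC)} ∪ {carry(b3,left), robot_in(rmC)}
          = {carry(b3,left), robot_in(rmC)}

== RESULT ==
["carry(b3,left)", "robot_in(rmC)"]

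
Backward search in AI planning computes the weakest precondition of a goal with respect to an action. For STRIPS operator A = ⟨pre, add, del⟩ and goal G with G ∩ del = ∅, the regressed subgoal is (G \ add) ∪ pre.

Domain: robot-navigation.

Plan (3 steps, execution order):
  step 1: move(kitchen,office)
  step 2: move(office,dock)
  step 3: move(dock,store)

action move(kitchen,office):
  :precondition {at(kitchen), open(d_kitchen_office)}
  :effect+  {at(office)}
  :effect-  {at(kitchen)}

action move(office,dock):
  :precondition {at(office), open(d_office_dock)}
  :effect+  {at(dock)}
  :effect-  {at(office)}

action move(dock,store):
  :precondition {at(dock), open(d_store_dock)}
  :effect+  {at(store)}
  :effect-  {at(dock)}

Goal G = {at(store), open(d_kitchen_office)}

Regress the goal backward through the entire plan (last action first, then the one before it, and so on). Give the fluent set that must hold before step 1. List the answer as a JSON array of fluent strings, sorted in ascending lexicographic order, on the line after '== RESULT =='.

Work backward from the goal:
  through step 3 (move(dock,store)): drop {at(store)}, keep {open(d_kitchen_office)}, require {at(dock), open(d_store_dock)}
    → {at(dock), open(d_kitchen_office), open(d_store_dock)}
  through step 2 (move(office,dock)): drop {at(dock)}, keep {open(d_kitchen_office), open(d_store_dock)}, require {at(office), open(d_office_dock)}
    → {at(office), open(d_kitchen_office), open(d_office_dock), open(d_store_dock)}
  through step 1 (move(kitchen,office)): drop {at(office)}, keep {open(d_kitchen_office), open(d_office_dock), open(d_store_dock)}, require {at(kitchen), open(d_kitchen_office)}
    → {at(kitchen), open(d_kitchen_office), open(d_office_dock), open(d_store_dock)}

== RESULT ==
["at(kitchen)", "open(d_kitchen_office)", "open(d_office_dock)", "open(d_store_dock)"]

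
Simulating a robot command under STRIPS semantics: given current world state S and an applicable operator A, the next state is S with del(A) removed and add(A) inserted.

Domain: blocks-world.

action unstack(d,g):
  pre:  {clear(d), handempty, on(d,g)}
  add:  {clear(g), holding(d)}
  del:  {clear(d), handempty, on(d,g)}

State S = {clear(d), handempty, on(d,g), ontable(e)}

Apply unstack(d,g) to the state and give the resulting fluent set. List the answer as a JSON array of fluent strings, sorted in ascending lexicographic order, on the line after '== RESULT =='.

Compute (S \ del) ∪ add:
  pre ⊆ S: {clear(d), handempty, on(d,g)} ⊆ S  — applicable
  S \ del = {ontable(e)}
  ∪ add   = {clear(g), holding(d), ontable(e)}

== RESULT ==
["clear(g)", "holding(d)", "ontable(e)"]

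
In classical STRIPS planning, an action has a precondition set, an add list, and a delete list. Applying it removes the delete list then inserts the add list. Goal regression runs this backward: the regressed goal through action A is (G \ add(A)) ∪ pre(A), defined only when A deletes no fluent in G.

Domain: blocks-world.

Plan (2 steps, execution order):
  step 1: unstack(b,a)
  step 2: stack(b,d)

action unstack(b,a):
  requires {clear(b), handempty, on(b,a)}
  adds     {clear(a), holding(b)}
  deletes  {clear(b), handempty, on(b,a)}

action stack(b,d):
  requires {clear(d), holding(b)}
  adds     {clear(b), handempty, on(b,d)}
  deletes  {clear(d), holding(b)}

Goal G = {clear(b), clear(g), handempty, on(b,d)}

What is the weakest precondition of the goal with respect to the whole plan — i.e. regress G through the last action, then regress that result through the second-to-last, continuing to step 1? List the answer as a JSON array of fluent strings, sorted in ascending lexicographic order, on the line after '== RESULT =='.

Regress step by step:
  through step 2 (stack(b,d)): drop {clear(b), handempty, on(b,d)}, keep {clear(g)}, require {clear(d), holding(b)}
    → {clear(d), clear(g), holding(b)}
  through step 1 (unstack(b,a)): drop {holding(b)}, keep {clear(d), clear(g)}, require {clear(b), handempty, on(b,a)}
    → {clear(b), clear(d), clear(g), handempty, on(b,a)}

== RESULT ==
["clear(b)", "clear(d)", "clear(g)", "handempty", "on(b,a)"]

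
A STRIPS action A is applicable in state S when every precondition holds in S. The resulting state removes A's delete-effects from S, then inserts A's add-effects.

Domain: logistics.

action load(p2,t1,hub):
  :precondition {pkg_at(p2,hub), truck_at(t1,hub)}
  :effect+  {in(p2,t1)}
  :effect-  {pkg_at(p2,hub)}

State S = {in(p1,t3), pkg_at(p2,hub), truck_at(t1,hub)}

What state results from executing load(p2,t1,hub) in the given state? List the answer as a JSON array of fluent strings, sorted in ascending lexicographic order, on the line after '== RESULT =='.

Progress:
  pre ⊆ S: {pkg_at(p2,hub), truck_at(t1,hub)} ⊆ S  — applicable
  S \ del = {in(p1,t3), truck_at(t1,hub)}
  ∪ add   = {in(p1,t3), in(p2,t1), truck_at(t1,hub)}

== RESULT ==
["in(p1,t3)", "in(p2,t1)", "truck_at(t1,hub)"]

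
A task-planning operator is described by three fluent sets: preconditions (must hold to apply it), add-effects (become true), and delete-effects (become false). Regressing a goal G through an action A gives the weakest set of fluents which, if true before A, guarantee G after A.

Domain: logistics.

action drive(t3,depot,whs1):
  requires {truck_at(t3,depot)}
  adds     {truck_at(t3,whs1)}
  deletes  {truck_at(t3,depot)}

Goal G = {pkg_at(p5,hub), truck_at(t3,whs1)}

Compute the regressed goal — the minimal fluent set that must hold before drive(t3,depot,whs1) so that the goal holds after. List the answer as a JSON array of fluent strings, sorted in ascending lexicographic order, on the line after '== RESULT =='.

Regress:
  G ∩ del = {}  (empty — regression defined)
  G \ add = {pkg_at(p5,hub), truck_at(t3,whs1)} \ {truck_at(t3,whs1)} = {pkg_at(p5,hub)}
  ∪ pre   = {pkg_at(p5,hub)} ∪ {truck_at(t3,depot)}
          = {pkg_at(p5,hub), truck_at(t3,depot)}

== RESULT ==
["pkg_at(p5,hub)", "truck_at(t3,depot)"]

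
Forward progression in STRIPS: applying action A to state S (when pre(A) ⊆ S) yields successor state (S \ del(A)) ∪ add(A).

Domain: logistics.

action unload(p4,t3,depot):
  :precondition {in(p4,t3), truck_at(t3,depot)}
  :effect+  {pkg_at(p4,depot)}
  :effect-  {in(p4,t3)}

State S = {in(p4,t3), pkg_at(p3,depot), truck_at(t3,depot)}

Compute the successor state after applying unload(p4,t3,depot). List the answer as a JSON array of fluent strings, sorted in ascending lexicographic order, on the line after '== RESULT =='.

Progress:
  pre ⊆ S: {in(p4,t3), truck_at(t3,depot)} ⊆ S  — applicable
  S \ del = {pkg_at(p3,depot), truck_at(t3,depot)}
  ∪ add   = {pkg_at(p3,depot), pkg_at(p4,depot), truck_at(t3,depot)}

== RESULT ==
["pkg_at(p3,depot)", "pkg_at(p4,depot)", "truck_at(t3,depot)"]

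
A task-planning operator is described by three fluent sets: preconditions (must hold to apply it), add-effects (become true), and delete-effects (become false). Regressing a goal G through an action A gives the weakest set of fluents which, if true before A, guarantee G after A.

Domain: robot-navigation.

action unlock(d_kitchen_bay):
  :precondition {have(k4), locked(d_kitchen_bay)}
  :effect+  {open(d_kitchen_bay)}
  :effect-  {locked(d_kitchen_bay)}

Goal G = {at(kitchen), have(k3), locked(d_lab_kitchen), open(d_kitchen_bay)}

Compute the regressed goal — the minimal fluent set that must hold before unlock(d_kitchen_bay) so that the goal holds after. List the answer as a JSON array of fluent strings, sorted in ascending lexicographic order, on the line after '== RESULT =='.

Regress:
  G ∩ del = {}  (empty — regression defined)
  G \ add = {at(kitchen), have(k3), locked(d_lab_kitchen), open(d_kitchen_bay)} \ {open(d_kitchen_bay)} = {at(kitchen), have(k3), locked(d_lab_kitchen)}
  ∪ pre   = {at(kitchen), have(k3), locked(d_lab_kitchen)} ∪ {have(k4), locked(d_kitchen_bay)}
          = {at(kitchen), have(k3), have(k4), locked(d_kitchen_bay), locked(d_lab_kitchen)}

== RESULT ==
["at(kitchen)", "have(k3)", "have(k4)", "locked(d_kitchen_bay)", "locked(d_lab_kitchen)"]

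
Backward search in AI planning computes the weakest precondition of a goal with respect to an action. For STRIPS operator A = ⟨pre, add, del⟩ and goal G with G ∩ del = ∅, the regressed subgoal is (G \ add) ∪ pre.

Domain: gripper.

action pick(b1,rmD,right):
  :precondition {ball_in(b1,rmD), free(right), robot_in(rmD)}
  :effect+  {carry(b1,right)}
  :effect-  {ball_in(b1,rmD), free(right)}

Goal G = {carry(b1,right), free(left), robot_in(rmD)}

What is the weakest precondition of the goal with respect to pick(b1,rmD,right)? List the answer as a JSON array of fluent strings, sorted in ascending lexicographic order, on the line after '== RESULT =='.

Regress:
  G ∩ del = {}  (empty — regression defined)
  G \ add = {carry(b1,right), free(left), robot_in(rmD)} \ {carry(b1,right)} = {free(left), robot_in(rmD)}
  ∪ pre   = {free(left), robot_in(rmD)} ∪ {ball_in(b1,rmD), free(right), robot_in(rmD)}
          = {ball_in(b1,rmD), free(left), free(right), robot_in(rmD)}

== RESULT ==
["ball_in(b1,rmD)", "free(left)", "free(right)", "robot_in(rmD)"]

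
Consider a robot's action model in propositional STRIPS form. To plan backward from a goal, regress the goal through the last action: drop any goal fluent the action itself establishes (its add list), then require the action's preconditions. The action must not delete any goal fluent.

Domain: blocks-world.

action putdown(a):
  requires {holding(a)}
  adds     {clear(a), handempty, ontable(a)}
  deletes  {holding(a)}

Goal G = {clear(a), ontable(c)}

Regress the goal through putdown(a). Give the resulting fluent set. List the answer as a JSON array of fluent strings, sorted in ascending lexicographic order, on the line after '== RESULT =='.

Compute (G \ add) ∪ pre:
  G ∩ del = {}  (empty — regression defined)
  G \ add = {clear(a), ontable(c)} \ {clear(a), handempty, ontable(a)} = {ontable(c)}
  ∪ pre   = {ontable(c)} ∪ {holding(a)}
          = {holding(a), ontable(c)}

== RESULT ==
["holding(a)", "ontable(c)"]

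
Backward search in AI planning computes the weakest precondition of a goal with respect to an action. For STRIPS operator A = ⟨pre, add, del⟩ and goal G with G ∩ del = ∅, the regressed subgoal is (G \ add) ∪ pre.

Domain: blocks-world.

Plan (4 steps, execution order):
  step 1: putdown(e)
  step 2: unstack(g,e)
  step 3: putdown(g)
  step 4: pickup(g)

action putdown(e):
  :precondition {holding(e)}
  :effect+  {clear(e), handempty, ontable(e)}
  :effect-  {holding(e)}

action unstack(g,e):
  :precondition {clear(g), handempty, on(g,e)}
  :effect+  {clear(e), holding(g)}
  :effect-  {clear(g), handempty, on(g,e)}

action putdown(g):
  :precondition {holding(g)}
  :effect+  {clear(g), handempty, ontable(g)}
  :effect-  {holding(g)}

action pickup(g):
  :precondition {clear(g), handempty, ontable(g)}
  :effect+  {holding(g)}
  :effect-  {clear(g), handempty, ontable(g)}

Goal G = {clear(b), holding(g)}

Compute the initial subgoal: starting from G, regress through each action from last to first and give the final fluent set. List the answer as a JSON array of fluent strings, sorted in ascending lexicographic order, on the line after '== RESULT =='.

Regress step by step:
  through step 4 (pickup(g)): drop {holding(g)}, keep {clear(b)}, require {clear(g), handempty, ontable(g)}
    → {clear(b), clear(g), handempty, ontable(g)}
  through step 3 (putdown(g)): drop {clear(g), handempty, ontable(g)}, keep {clear(b)}, require {holding(g)}
    → {clear(b), holding(g)}
  through step 2 (unstack(g,e)): drop {holding(g)}, keep {clear(b)}, require {clear(g), handempty, on(g,e)}
    → {clear(b), clear(g), handempty, on(g,e)}
  through step 1 (putdown(e)): drop {handempty}, keep {clear(b), clear(g), on(g,e)}, require {holding(e)}
    → {clear(b), clear(g), holding(e), on(g,e)}

== RESULT ==
["clear(b)", "clear(g)", "holding(e)", "on(g,e)"]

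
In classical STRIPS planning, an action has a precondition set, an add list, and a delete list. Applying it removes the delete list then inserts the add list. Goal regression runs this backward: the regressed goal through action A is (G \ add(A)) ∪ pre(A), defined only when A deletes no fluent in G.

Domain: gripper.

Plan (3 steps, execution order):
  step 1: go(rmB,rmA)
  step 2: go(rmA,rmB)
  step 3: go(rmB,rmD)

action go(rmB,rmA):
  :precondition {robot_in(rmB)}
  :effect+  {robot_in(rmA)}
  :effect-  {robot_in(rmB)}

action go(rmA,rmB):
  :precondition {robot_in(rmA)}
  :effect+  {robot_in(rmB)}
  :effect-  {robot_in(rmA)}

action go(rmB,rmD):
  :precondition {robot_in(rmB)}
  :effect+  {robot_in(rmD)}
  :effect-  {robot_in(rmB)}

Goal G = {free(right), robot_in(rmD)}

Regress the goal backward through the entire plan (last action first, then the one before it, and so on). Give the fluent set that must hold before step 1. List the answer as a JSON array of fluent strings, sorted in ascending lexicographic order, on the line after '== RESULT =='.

Regress step by step:
  through step 3 (go(rmB,rmD)): drop {robot_in(rmD)}, keep {free(right)}, require {robot_in(rmB)}
    → {free(right), robot_in(rmB)}
  through step 2 (go(rmA,rmB)): drop {robot_in(rmB)}, keep {free(right)}, require {robot_in(rmA)}
    → {free(right), robot_in(rmA)}
  through step 1 (go(rmB,rmA)): drop {robot_in(rmA)}, keep {free(right)}, require {robot_in(rmB)}
    → {free(right), robot_in(rmB)}

== RESULT ==
["free(right)", "robot_in(rmB)"]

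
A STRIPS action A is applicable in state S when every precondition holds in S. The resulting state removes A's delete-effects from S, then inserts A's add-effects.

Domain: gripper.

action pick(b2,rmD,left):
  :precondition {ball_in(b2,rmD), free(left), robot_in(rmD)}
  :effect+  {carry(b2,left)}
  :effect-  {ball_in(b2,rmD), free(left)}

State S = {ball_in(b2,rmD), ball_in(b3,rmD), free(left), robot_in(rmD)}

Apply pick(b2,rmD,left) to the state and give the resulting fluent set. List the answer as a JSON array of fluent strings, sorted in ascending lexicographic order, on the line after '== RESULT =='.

Compute (S \ del) ∪ add:
  pre ⊆ S: {ball_in(b2,rmD), free(left), robot_in(rmD)} ⊆ S  — applicable
  S \ del = {ball_in(b3,rmD), robot_in(rmD)}
  ∪ add   = {ball_in(b3,rmD), carry(b2,left), robot_in(rmD)}

== RESULT ==
["ball_in(b3,rmD)", "carry(b2,left)", "robot_in(rmD)"]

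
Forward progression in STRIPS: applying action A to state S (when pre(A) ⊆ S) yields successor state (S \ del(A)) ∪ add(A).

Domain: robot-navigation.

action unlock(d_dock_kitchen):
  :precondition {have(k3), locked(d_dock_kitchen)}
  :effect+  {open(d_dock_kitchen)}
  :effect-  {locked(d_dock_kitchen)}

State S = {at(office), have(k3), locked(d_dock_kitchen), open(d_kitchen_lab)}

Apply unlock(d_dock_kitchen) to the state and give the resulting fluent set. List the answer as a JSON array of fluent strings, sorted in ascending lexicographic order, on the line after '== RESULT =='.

Progress:
  pre ⊆ S: {have(k3), locked(d_dock_kitchen)} ⊆ S  — applicable
  S \ del = {at(office), have(k3), open(d_kitchen_lab)}
  ∪ add   = {at(office), have(k3), open(d_dock_kitchen), open(d_kitchen_lab)}

== RESULT ==
["at(office)", "have(k3)", "open(d_dock_kitchen)", "open(d_kitchen_lab)"]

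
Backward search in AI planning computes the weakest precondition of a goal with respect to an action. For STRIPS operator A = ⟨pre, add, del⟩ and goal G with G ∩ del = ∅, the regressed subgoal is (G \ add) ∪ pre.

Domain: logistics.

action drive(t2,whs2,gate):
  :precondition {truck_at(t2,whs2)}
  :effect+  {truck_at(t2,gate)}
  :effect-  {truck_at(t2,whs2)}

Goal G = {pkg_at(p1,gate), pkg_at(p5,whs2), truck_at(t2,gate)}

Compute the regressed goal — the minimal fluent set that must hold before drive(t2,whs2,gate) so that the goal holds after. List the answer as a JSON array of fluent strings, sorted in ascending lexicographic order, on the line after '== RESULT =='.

Regress:
  G ∩ del = {}  (empty — regression defined)
  G \ add = {pkg_at(p1,gate), pkg_at(p5,whs2), truck_at(t2,gate)} \ {truck_at(t2,gate)} = {pkg_at(p1,gate), pkg_at(p5,whs2)}
  ∪ pre   = {pkg_at(p1,gate), pkg_at(p5,whs2)} ∪ {truck_at(t2,whs2)}
          = {pkg_at(p1,gate), pkg_at(p5,whs2), truck_at(t2,whs2)}

== RESULT ==
["pkg_at(p1,gate)", "pkg_at(p5,whs2)", "truck_at(t2,whs2)"]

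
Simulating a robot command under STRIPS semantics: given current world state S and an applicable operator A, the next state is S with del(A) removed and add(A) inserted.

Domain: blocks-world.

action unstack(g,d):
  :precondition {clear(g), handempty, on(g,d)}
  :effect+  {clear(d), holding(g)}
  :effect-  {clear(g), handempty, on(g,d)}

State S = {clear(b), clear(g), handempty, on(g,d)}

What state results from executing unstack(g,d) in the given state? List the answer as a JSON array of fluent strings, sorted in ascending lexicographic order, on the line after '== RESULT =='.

Progress:
  pre ⊆ S: {clear(g), handempty, on(g,d)} ⊆ S  — applicable
  S \ del = {clear(b)}
  ∪ add   = {clear(b), clear(d), holding(g)}

== RESULT ==
["clear(b)", "clear(d)", "holding(g)"]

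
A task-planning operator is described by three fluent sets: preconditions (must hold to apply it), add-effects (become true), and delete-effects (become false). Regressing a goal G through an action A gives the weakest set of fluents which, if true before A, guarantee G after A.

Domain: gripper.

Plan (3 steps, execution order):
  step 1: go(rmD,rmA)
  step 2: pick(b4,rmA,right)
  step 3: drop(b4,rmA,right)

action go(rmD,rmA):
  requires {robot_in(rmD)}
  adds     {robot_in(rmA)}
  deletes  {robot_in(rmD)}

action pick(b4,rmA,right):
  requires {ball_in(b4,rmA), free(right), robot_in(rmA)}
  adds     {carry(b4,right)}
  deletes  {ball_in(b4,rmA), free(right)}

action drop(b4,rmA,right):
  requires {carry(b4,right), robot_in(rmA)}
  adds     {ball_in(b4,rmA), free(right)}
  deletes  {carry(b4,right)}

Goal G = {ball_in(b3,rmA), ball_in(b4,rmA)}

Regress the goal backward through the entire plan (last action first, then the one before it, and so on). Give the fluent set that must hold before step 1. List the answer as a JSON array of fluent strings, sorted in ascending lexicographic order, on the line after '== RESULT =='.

Work backward from the goal:
  through step 3 (drop(b4,rmA,right)): drop {ball_in(b4,rmA)}, keep {ball_in(b3,rmA)}, require {carry(b4,right), robot_in(rmA)}
    → {ball_in(b3,rmA), carry(b4,right), robot_in(rmA)}
  through step 2 (pick(b4,rmA,right)): drop {carry(b4,right)}, keep {ball_in(b3,rmA), robot_in(rmA)}, require {ball_in(b4,rmA), free(right), robot_in(rmA)}
    → {ball_in(b3,rmA), ball_in(b4,rmA), free(right), robot_in(rmA)}
  through step 1 (go(rmD,rmA)): drop {robot_in(rmA)}, keep {ball_in(b3,rmA), ball_in(b4,rmA), free(right)}, require {robot_in(rmD)}
    → {ball_in(b3,rmA), ball_in(b4,rmA), free(right), robot_in(rmD)}

== RESULT ==
["ball_in(b3,rmA)", "ball_in(b4,rmA)", "free(right)", "robot_in(rmD)"]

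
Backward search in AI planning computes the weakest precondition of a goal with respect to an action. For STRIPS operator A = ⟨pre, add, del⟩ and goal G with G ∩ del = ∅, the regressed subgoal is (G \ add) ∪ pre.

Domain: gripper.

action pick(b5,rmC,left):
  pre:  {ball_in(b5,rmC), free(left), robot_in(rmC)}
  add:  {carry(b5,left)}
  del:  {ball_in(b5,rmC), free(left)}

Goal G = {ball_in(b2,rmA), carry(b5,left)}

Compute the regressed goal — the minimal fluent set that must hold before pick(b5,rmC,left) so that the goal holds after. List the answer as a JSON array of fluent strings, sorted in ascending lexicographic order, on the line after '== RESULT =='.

Compute (G \ add) ∪ pre:
  G ∩ del = {}  (empty — regression defined)
  G \ add = {ball_in(b2,rmA), carry(b5,left)} \ {carry(b5,left)} = {ball_in(b2,rmA)}
  ∪ pre   = {ball_in(b2,rmA)} ∪ {ball_in(b5,rmC), free(left), robot_in(rmC)}
          = {ball_in(b2,rmA), ball_in(b5,rmC), free(left), robot_in(rmC)}

== RESULT ==
["ball_in(b2,rmA)", "ball_in(b5,rmC)", "free(left)", "robot_in(rmC)"]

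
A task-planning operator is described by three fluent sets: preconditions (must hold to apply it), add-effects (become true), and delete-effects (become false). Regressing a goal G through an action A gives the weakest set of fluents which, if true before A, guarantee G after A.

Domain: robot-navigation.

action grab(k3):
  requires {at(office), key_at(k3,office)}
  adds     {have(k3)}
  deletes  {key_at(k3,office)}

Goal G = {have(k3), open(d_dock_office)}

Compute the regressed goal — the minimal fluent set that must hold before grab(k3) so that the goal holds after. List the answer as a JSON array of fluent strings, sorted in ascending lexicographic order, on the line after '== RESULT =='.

Compute (G \ add) ∪ pre:
  G ∩ del = {}  (empty — regression defined)
  G \ add = {have(k3), open(d_dock_office)} \ {have(k3)} = {open(d_dock_office)}
  ∪ pre   = {open(d_dock_office)} ∪ {at(office), key_at(k3,office)}
          = {at(office), key_at(k3,office), open(d_dock_office)}

== RESULT ==
["at(office)", "key_at(k3,office)", "open(d_dock_office)"]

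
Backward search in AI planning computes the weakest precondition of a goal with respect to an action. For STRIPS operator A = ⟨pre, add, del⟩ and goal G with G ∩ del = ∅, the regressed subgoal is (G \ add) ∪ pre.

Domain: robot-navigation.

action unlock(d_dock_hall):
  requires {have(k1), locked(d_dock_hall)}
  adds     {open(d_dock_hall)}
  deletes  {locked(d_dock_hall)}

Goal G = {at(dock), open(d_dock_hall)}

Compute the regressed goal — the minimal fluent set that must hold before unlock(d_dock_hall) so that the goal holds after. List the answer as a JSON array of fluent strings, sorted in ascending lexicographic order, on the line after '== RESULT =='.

Regress:
  G ∩ del = {}  (empty — regression defined)
  G \ add = {at(dock), open(d_dock_hall)} \ {open(d_dock_hall)} = {at(dock)}
  ∪ pre   = {at(dock)} ∪ {have(k1), locked(d_dock_hall)}
          = {at(dock), have(k1), locked(d_dock_hall)}

== RESULT ==
["at(dock)", "have(k1)", "locked(d_dock_hall)"]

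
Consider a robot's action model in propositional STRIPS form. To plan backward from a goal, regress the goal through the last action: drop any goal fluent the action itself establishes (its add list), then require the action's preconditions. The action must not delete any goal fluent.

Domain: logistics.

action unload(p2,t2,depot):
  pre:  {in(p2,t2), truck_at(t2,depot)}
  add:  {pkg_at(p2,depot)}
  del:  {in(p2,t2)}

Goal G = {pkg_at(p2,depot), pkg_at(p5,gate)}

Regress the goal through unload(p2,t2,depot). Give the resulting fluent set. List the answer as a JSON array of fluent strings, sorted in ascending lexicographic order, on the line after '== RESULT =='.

Regress:
  G ∩ del = {}  (empty — regression defined)
  G \ add = {pkg_at(p2,depot), pkg_at(p5,gate)} \ {pkg_at(p2,depot)} = {pkg_at(p5,gate)}
  ∪ pre   = {pkg_at(p5,gate)} ∪ {in(p2,t2), truck_at(t2,depot)}
          = {in(p2,t2), pkg_at(p5,gate), truck_at(t2,depot)}

== RESULT ==
["in(p2,t2)", "pkg_at(p5,gate)", "truck_at(t2,depot)"]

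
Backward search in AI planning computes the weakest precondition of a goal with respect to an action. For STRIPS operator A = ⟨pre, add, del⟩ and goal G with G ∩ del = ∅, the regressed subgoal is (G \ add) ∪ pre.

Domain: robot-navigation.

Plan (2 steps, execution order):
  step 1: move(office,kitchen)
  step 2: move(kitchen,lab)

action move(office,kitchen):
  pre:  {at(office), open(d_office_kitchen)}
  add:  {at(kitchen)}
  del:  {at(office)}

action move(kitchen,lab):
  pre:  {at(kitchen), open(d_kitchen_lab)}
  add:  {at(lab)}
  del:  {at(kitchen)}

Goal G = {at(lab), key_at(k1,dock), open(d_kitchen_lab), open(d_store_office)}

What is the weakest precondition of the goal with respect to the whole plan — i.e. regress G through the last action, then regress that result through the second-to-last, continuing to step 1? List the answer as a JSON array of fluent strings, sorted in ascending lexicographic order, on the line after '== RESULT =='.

Regress step by step:
  through step 2 (move(kitchen,lab)): drop {at(lab)}, keep {key_at(k1,dock), open(d_kitchen_lab), open(d_store_office)}, require {at(kitchen), open(d_kitchen_lab)}
    → {at(kitchen), key_at(k1,dock), open(d_kitchen_lab), open(d_store_office)}
  through step 1 (move(office,kitchen)): drop {at(kitchen)}, keep {key_at(k1,dock), open(d_kitchen_lab), open(d_store_office)}, require {at(office), open(d_office_kitchen)}
    → {at(office), key_at(k1,dock), open(d_kitchen_lab), open(d_office_kitchen), open(d_store_office)}

== RESULT ==
["at(office)", "key_at(k1,dock)", "open(d_kitchen_lab)", "open(d_office_kitchen)", "open(d_store_office)"]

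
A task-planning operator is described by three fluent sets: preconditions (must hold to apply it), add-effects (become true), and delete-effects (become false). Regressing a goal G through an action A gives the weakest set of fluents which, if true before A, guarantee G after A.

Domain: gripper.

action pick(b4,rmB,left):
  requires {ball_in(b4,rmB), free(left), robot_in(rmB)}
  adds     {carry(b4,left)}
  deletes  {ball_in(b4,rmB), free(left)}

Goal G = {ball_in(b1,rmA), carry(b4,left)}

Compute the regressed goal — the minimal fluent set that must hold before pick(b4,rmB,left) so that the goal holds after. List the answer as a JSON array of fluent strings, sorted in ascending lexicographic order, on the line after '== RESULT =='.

Compute (G \ add) ∪ pre:
  G ∩ del = {}  (empty — regression defined)
  G \ add = {ball_in(b1,rmA), carry(b4,left)} \ {carry(b4,left)} = {ball_in(b1,rmA)}
  ∪ pre   = {ball_in(b1,rmA)} ∪ {ball_in(b4,rmB), free(left), robot_in(rmB)}
          = {ball_in(b1,rmA), ball_in(b4,rmB), free(left), robot_in(rmB)}

== RESULT ==
["ball_in(b1,rmA)", "ball_in(b4,rmB)", "free(left)", "robot_in(rmB)"]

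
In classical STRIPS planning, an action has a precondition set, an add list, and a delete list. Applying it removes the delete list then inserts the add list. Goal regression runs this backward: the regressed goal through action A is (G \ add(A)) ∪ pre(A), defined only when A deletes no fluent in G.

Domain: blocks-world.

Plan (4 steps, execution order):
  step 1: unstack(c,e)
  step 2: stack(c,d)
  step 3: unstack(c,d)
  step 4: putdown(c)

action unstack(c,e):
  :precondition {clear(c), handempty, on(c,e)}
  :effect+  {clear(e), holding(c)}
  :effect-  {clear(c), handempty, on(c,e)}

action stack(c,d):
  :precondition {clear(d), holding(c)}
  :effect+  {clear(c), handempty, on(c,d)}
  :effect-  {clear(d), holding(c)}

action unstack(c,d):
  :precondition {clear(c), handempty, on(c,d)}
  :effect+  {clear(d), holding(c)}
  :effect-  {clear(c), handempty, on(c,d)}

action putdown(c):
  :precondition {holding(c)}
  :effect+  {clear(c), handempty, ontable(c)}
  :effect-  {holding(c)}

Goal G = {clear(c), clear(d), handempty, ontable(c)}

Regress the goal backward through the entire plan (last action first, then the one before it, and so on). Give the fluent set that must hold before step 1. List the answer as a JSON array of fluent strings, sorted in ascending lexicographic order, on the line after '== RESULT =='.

Work backward from the goal:
  through step 4 (putdown(c)): drop {clear(c), handempty, ontable(c)}, keep {clear(d)}, require {holding(c)}
    → {clear(d), holding(c)}
  through step 3 (unstack(c,d)): drop {clear(d), holding(c)}, keep {}, require {clear(c), handempty, on(c,d)}
    → {clear(c), handempty, on(c,d)}
  through step 2 (stack(c,d)): drop {clear(c), handempty, on(c,d)}, keep {}, require {clear(d), holding(c)}
    → {clear(d), holding(c)}
  through step 1 (unstack(c,e)): drop {holding(c)}, keep {clear(d)}, require {clear(c), handempty, on(c,e)}
    → {clear(c), clear(d), handempty, on(c,e)}

== RESULT ==
["clear(c)", "clear(d)", "handempty", "on(c,e)"]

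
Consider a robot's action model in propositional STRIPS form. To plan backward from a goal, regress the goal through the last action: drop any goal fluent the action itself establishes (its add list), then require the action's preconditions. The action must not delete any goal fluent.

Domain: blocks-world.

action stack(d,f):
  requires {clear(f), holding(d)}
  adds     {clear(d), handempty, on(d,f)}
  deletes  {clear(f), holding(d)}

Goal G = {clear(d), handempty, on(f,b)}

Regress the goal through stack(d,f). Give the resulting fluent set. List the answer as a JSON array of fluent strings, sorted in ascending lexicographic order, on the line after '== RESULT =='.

Regress:
  G ∩ del = {}  (empty — regression defined)
  G \ add = {clear(d), handempty, on(f,b)} \ {clear(d), handempty, on(d,f)} = {on(f,b)}
  ∪ pre   = {on(f,b)} ∪ {clear(f), holding(d)}
          = {clear(f), holding(d), on(f,b)}

== RESULT ==
["clear(f)", "holding(d)", "on(f,b)"]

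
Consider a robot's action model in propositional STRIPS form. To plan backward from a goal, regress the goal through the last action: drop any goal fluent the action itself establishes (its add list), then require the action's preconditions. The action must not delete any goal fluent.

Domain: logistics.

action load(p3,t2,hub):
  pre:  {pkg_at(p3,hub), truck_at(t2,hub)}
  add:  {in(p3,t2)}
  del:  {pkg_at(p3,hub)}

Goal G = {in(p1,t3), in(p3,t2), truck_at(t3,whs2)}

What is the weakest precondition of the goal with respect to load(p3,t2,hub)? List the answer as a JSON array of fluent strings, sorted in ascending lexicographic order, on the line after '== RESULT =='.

Compute (G \ add) ∪ pre:
  G ∩ del = {}  (empty — regression defined)
  G \ add = {in(p1,t3), in(p3,t2), truck_at(t3,whs2)} \ {in(p3,t2)} = {in(p1,t3), truck_at(t3,whs2)}
  ∪ pre   = {in(p1,t3), truck_at(t3,whs2)} ∪ {pkg_at(p3,hub), truck_at(t2,hub)}
          = {in(p1,t3), pkg_at(p3,hub), truck_at(t2,hub), truck_at(t3,whs2)}

== RESULT ==
["in(p1,t3)", "pkg_at(p3,hub)", "truck_at(t2,hub)", "truck_at(t3,whs2)"]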